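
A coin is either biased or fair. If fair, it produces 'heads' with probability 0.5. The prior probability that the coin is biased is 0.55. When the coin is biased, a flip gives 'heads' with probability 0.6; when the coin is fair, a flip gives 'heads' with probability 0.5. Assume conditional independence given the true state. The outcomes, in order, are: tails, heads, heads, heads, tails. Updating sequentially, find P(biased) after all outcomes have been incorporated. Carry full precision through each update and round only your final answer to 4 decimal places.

0.5748

After 'tails': P(biased) = 0.4·0.5500 / (0.4·0.5500 + 0.5·0.4500) ≈ 0.4944
After 'heads': P(biased) = 0.6·0.4944 / (0.6·0.4944 + 0.5·0.5056) ≈ 0.5399
After 'heads': P(biased) = 0.6·0.5399 / (0.6·0.5399 + 0.5·0.4601) ≈ 0.5847
After 'heads': P(biased) = 0.6·0.5847 / (0.6·0.5847 + 0.5·0.4153) ≈ 0.6282
After 'tails': P(biased) = 0.4·0.6282 / (0.4·0.6282 + 0.5·0.3718) ≈ 0.5748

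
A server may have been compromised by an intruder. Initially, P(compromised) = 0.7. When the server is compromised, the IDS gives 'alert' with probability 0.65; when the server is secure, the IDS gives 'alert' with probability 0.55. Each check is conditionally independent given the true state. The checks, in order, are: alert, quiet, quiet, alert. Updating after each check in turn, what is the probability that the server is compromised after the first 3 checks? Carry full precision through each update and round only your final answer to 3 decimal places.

After 'alert': P(compromised) = 0.65·0.7000 / (0.65·0.7000 + 0.55·0.3000) ≈ 0.7339
After 'quiet': P(compromised) = 0.35·0.7339 / (0.35·0.7339 + 0.45·0.2661) ≈ 0.6820
After 'quiet': P(compromised) = 0.35·0.6820 / (0.35·0.6820 + 0.45·0.3180) ≈ 0.6252

0.625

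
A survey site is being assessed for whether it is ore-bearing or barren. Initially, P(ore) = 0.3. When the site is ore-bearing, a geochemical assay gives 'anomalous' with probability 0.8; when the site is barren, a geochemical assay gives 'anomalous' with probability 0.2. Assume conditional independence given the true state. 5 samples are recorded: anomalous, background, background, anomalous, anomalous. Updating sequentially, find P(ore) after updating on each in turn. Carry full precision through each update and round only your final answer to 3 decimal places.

Each posterior becomes the prior for the next update.
After 'anomalous': P(ore) = 0.8·0.3000 / (0.8·0.3000 + 0.2·0.7000) ≈ 0.6316
After 'background': P(ore) = 0.2·0.6316 / (0.2·0.6316 + 0.8·0.3684) ≈ 0.3000
After 'background': P(ore) = 0.2·0.3000 / (0.2·0.3000 + 0.8·0.7000) ≈ 0.0968
After 'anomalous': P(ore) = 0.8·0.0968 / (0.8·0.0968 + 0.2·0.9032) ≈ 0.3000
After 'anomalous': P(ore) = 0.8·0.3000 / (0.8·0.3000 + 0.2·0.7000) ≈ 0.6316

0.632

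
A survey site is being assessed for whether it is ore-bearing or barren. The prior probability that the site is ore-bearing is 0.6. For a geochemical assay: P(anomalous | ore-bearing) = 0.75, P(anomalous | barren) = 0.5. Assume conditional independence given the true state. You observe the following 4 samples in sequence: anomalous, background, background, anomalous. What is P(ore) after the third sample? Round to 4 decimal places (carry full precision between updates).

After 'anomalous': P(ore) = 0.75·0.6000 / (0.75·0.6000 + 0.5·0.4000) ≈ 0.6923
After 'background': P(ore) = 0.25·0.6923 / (0.25·0.6923 + 0.5·0.3077) ≈ 0.5294
After 'background': P(ore) = 0.25·0.5294 / (0.25·0.5294 + 0.5·0.4706) ≈ 0.3600

0.3600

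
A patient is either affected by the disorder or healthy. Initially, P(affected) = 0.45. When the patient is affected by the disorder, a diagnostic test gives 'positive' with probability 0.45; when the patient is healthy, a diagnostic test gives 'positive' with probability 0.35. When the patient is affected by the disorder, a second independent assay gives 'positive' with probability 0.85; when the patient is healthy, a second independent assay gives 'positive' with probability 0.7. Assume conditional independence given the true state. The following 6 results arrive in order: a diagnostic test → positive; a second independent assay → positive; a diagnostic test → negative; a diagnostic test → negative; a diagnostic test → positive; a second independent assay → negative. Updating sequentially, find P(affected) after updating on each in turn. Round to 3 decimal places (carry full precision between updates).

0.370

Each posterior becomes the prior for the next update.
After a diagnostic test='positive': P(affected) = 0.45·0.4500 / (0.45·0.4500 + 0.35·0.5500) ≈ 0.5127
After a second independent assay='positive': P(affected) = 0.85·0.5127 / (0.85·0.5127 + 0.7·0.4873) ≈ 0.5609
After a diagnostic test='negative': P(affected) = 0.55·0.5609 / (0.55·0.5609 + 0.65·0.4391) ≈ 0.5194
After a diagnostic test='negative': P(affected) = 0.55·0.5194 / (0.55·0.5194 + 0.65·0.4806) ≈ 0.4777
After a diagnostic test='positive': P(affected) = 0.45·0.4777 / (0.45·0.4777 + 0.35·0.5223) ≈ 0.5404
After a second independent assay='negative': P(affected) = 0.15·0.5404 / (0.15·0.5404 + 0.3·0.4596) ≈ 0.3703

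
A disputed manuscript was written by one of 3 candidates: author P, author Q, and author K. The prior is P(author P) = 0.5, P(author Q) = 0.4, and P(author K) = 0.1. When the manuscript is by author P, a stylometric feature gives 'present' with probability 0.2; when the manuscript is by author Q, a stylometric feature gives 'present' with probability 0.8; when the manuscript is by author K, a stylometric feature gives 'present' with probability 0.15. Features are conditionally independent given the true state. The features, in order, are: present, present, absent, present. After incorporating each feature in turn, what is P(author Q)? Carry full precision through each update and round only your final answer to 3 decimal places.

0.922

After 'present': normaliser = 0.2·0.5000 + 0.8·0.4000 + 0.15·0.1000; P(author P) ≈ 0.2299, P(author Q) ≈ 0.7356, P(author K) ≈ 0.0345
After 'present': normaliser = 0.2·0.2299 + 0.8·0.7356 + 0.15·0.0345; P(author P) ≈ 0.0719, P(author Q) ≈ 0.9200, P(author K) ≈ 0.0081
After 'absent': normaliser = 0.8·0.0719 + 0.2·0.9200 + 0.85·0.0081; P(author P) ≈ 0.2315, P(author Q) ≈ 0.7408, P(author K) ≈ 0.0277
After 'present': normaliser = 0.2·0.2315 + 0.8·0.7408 + 0.15·0.0277; P(author P) ≈ 0.0720, P(author Q) ≈ 0.9215, P(author K) ≈ 0.0065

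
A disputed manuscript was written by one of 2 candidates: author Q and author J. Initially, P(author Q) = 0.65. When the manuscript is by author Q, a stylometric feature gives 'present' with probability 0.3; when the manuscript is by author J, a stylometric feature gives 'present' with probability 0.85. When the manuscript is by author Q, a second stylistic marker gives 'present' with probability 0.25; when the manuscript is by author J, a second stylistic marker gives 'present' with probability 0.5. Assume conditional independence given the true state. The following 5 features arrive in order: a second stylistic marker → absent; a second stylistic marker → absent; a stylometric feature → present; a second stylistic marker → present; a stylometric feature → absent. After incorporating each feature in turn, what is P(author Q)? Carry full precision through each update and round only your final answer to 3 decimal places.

After a second stylistic marker='absent': P(author Q) = 0.75·0.6500 / (0.75·0.6500 + 0.5·0.3500) ≈ 0.7358
After a second stylistic marker='absent': P(author Q) = 0.75·0.7358 / (0.75·0.7358 + 0.5·0.2642) ≈ 0.8069
After a stylometric feature='present': P(author Q) = 0.3·0.8069 / (0.3·0.8069 + 0.85·0.1931) ≈ 0.5959
After a second stylistic marker='present': P(author Q) = 0.25·0.5959 / (0.25·0.5959 + 0.5·0.4041) ≈ 0.4244
After a stylometric feature='absent': P(author Q) = 0.7·0.4244 / (0.7·0.4244 + 0.15·0.5756) ≈ 0.7748

0.775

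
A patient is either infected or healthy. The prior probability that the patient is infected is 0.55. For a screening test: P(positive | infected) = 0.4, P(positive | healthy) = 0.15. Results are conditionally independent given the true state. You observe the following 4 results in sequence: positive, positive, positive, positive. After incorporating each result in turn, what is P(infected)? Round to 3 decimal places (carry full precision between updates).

0.984

Apply Bayes' rule sequentially, carrying P(infected) forward.
After 'positive': P(infected) = 0.4·0.5500 / (0.4·0.5500 + 0.15·0.4500) ≈ 0.7652
After 'positive': P(infected) = 0.4·0.7652 / (0.4·0.7652 + 0.15·0.2348) ≈ 0.8968
After 'positive': P(infected) = 0.4·0.8968 / (0.4·0.8968 + 0.15·0.1032) ≈ 0.9586
After 'positive': P(infected) = 0.4·0.9586 / (0.4·0.9586 + 0.15·0.0414) ≈ 0.9841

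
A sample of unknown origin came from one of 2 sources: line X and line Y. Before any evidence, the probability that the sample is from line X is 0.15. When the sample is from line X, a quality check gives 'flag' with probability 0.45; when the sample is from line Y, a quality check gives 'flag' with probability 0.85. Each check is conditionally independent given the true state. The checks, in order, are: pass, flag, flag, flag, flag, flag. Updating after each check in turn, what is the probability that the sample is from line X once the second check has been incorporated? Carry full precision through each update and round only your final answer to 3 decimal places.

Apply Bayes' rule sequentially, carrying P(line X) forward.
After 'pass': P(line X) = 0.55·0.1500 / (0.55·0.1500 + 0.15·0.8500) ≈ 0.3929
After 'flag': P(line X) = 0.45·0.3929 / (0.45·0.3929 + 0.85·0.6071) ≈ 0.2552

0.255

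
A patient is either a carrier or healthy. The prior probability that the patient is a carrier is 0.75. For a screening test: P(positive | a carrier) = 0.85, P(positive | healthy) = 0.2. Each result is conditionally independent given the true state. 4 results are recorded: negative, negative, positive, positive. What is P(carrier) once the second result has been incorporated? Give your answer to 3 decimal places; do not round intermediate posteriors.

0.095

After 'negative': P(carrier) = 0.15·0.7500 / (0.15·0.7500 + 0.8·0.2500) ≈ 0.3600
After 'negative': P(carrier) = 0.15·0.3600 / (0.15·0.3600 + 0.8·0.6400) ≈ 0.0954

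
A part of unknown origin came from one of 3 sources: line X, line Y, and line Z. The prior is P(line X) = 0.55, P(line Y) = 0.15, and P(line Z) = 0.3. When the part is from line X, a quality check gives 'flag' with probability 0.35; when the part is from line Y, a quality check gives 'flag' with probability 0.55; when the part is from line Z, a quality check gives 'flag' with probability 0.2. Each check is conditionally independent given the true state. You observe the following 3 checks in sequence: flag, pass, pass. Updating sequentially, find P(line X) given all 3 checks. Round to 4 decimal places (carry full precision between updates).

0.5961

After 'flag': normaliser = 0.35·0.5500 + 0.55·0.1500 + 0.2·0.3000; P(line X) ≈ 0.5746, P(line Y) ≈ 0.2463, P(line Z) ≈ 0.1791
After 'pass': normaliser = 0.65·0.5746 + 0.45·0.2463 + 0.8·0.1791; P(line X) ≈ 0.5951, P(line Y) ≈ 0.1766, P(line Z) ≈ 0.2283
After 'pass': normaliser = 0.65·0.5951 + 0.45·0.1766 + 0.8·0.2283; P(line X) ≈ 0.5961, P(line Y) ≈ 0.1224, P(line Z) ≈ 0.2814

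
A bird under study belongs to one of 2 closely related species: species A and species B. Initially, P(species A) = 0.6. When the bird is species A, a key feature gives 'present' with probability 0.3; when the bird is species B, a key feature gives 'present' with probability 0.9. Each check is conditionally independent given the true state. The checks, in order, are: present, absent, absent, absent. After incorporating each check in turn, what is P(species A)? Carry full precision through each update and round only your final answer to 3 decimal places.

0.994

Apply Bayes' rule sequentially, carrying P(species A) forward.
After 'present': P(species A) = 0.3·0.6000 / (0.3·0.6000 + 0.9·0.4000) ≈ 0.3333
After 'absent': P(species A) = 0.7·0.3333 / (0.7·0.3333 + 0.1·0.6667) ≈ 0.7778
After 'absent': P(species A) = 0.7·0.7778 / (0.7·0.7778 + 0.1·0.2222) ≈ 0.9608
After 'absent': P(species A) = 0.7·0.9608 / (0.7·0.9608 + 0.1·0.0392) ≈ 0.9942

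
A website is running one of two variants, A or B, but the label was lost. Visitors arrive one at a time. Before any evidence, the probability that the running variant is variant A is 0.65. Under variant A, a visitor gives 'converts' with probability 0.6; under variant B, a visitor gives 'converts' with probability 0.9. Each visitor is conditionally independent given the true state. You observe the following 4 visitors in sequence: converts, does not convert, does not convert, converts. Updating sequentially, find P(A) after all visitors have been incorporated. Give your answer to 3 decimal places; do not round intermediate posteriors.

0.930

Each posterior becomes the prior for the next update.
After 'converts': P(A) = 0.6·0.6500 / (0.6·0.6500 + 0.9·0.3500) ≈ 0.5532
After 'does not convert': P(A) = 0.4·0.5532 / (0.4·0.5532 + 0.1·0.4468) ≈ 0.8320
After 'does not convert': P(A) = 0.4·0.8320 / (0.4·0.8320 + 0.1·0.1680) ≈ 0.9519
After 'converts': P(A) = 0.6·0.9519 / (0.6·0.9519 + 0.9·0.0481) ≈ 0.9296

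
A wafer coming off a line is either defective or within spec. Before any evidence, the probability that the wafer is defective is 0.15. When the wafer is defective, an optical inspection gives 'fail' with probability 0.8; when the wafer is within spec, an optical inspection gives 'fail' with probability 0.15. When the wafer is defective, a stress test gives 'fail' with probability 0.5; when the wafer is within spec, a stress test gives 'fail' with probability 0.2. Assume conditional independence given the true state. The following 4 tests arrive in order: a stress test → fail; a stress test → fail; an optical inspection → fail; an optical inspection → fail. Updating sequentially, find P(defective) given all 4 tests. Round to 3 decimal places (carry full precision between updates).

After a stress test='fail': P(defective) = 0.5·0.1500 / (0.5·0.1500 + 0.2·0.8500) ≈ 0.3061
After a stress test='fail': P(defective) = 0.5·0.3061 / (0.5·0.3061 + 0.2·0.6939) ≈ 0.5245
After an optical inspection='fail': P(defective) = 0.8·0.5245 / (0.8·0.5245 + 0.15·0.4755) ≈ 0.8547
After an optical inspection='fail': P(defective) = 0.8·0.8547 / (0.8·0.8547 + 0.15·0.1453) ≈ 0.9691

0.969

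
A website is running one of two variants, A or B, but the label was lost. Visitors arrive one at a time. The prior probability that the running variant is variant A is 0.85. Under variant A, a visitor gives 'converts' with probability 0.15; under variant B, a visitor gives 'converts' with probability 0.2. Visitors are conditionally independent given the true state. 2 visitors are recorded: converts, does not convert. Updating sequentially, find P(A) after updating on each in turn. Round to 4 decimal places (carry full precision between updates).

0.8187

Apply Bayes' rule sequentially, carrying P(A) forward.
After 'converts': P(A) = 0.15·0.8500 / (0.15·0.8500 + 0.2·0.1500) ≈ 0.8095
After 'does not convert': P(A) = 0.85·0.8095 / (0.85·0.8095 + 0.8·0.1905) ≈ 0.8187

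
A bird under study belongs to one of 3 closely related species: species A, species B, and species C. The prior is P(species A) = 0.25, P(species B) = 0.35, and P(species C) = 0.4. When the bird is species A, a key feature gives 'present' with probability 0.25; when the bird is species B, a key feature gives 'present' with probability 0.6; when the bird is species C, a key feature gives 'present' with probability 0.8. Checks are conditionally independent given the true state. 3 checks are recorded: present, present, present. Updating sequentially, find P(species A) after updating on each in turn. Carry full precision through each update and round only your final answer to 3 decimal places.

Apply Bayes' rule sequentially, carrying P(species A) forward.
After 'present': normaliser = 0.25·0.2500 + 0.6·0.3500 + 0.8·0.4000; P(species A) ≈ 0.1055, P(species B) ≈ 0.3544, P(species C) ≈ 0.5401
After 'present': normaliser = 0.25·0.1055 + 0.6·0.3544 + 0.8·0.5401; P(species A) ≈ 0.0393, P(species B) ≈ 0.3169, P(species C) ≈ 0.6438
After 'present': normaliser = 0.25·0.0393 + 0.6·0.3169 + 0.8·0.6438; P(species A) ≈ 0.0137, P(species B) ≈ 0.2659, P(species C) ≈ 0.7203

0.014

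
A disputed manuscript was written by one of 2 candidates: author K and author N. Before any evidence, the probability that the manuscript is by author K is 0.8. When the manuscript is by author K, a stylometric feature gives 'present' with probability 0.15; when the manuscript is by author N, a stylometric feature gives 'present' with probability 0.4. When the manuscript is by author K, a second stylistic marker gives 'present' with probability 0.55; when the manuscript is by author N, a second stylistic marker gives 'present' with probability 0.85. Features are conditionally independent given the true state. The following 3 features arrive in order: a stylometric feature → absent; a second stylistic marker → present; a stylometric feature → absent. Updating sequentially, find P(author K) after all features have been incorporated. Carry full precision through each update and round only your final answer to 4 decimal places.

After a stylometric feature='absent': P(author K) = 0.85·0.8000 / (0.85·0.8000 + 0.6·0.2000) ≈ 0.8500
After a second stylistic marker='present': P(author K) = 0.55·0.8500 / (0.55·0.8500 + 0.85·0.1500) ≈ 0.7857
After a stylometric feature='absent': P(author K) = 0.85·0.7857 / (0.85·0.7857 + 0.6·0.2143) ≈ 0.8386

0.8386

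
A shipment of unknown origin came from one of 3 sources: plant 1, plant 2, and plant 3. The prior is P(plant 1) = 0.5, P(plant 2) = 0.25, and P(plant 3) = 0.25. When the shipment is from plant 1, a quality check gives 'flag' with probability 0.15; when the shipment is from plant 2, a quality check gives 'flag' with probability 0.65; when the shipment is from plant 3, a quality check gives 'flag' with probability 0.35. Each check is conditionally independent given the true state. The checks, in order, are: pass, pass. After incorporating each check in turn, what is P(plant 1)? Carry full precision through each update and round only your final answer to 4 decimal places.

Each posterior becomes the prior for the next update.
After 'pass': normaliser = 0.85·0.5000 + 0.35·0.2500 + 0.65·0.2500; P(plant 1) ≈ 0.6296, P(plant 2) ≈ 0.1296, P(plant 3) ≈ 0.2407
After 'pass': normaliser = 0.85·0.6296 + 0.35·0.1296 + 0.65·0.2407; P(plant 1) ≈ 0.7261, P(plant 2) ≈ 0.0616, P(plant 3) ≈ 0.2123

0.7261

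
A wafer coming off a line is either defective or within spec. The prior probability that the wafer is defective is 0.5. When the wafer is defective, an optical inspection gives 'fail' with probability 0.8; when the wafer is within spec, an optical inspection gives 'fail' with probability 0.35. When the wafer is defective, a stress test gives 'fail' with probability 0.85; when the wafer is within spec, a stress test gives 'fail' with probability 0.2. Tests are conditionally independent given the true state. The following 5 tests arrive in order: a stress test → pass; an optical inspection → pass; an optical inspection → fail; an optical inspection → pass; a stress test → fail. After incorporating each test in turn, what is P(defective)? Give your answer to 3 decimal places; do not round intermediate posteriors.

0.147

After a stress test='pass': P(defective) = 0.15·0.5000 / (0.15·0.5000 + 0.8·0.5000) ≈ 0.1579
After an optical inspection='pass': P(defective) = 0.2·0.1579 / (0.2·0.1579 + 0.65·0.8421) ≈ 0.0545
After an optical inspection='fail': P(defective) = 0.8·0.0545 / (0.8·0.0545 + 0.35·0.9455) ≈ 0.1165
After an optical inspection='pass': P(defective) = 0.2·0.1165 / (0.2·0.1165 + 0.65·0.8835) ≈ 0.0390
After a stress test='fail': P(defective) = 0.85·0.0390 / (0.85·0.0390 + 0.2·0.9610) ≈ 0.1471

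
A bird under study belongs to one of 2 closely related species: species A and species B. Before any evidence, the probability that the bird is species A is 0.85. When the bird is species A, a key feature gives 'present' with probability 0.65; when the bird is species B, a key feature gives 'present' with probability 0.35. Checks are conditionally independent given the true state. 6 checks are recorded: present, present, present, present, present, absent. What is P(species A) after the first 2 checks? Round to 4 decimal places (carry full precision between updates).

Apply Bayes' rule sequentially, carrying P(species A) forward.
After 'present': P(species A) = 0.65·0.8500 / (0.65·0.8500 + 0.35·0.1500) ≈ 0.9132
After 'present': P(species A) = 0.65·0.9132 / (0.65·0.9132 + 0.35·0.0868) ≈ 0.9513

0.9513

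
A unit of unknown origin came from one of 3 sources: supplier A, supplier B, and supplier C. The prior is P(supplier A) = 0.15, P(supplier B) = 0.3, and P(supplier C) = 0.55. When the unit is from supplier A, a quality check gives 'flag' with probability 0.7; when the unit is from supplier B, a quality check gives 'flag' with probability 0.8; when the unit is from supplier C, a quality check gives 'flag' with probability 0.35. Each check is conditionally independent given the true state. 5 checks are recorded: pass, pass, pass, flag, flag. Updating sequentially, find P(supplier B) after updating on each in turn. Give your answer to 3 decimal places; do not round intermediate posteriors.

After 'pass': normaliser = 0.3·0.1500 + 0.2·0.3000 + 0.65·0.5500; P(supplier A) ≈ 0.0973, P(supplier B) ≈ 0.1297, P(supplier C) ≈ 0.7730
After 'pass': normaliser = 0.3·0.0973 + 0.2·0.1297 + 0.65·0.7730; P(supplier A) ≈ 0.0524, P(supplier B) ≈ 0.0465, P(supplier C) ≈ 0.9011
After 'pass': normaliser = 0.3·0.0524 + 0.2·0.0465 + 0.65·0.9011; P(supplier A) ≈ 0.0257, P(supplier B) ≈ 0.0152, P(supplier C) ≈ 0.9590
After 'flag': normaliser = 0.7·0.0257 + 0.8·0.0152 + 0.35·0.9590; P(supplier A) ≈ 0.0492, P(supplier B) ≈ 0.0333, P(supplier C) ≈ 0.9175
After 'flag': normaliser = 0.7·0.0492 + 0.8·0.0333 + 0.35·0.9175; P(supplier A) ≈ 0.0901, P(supplier B) ≈ 0.0697, P(supplier C) ≈ 0.8401

0.070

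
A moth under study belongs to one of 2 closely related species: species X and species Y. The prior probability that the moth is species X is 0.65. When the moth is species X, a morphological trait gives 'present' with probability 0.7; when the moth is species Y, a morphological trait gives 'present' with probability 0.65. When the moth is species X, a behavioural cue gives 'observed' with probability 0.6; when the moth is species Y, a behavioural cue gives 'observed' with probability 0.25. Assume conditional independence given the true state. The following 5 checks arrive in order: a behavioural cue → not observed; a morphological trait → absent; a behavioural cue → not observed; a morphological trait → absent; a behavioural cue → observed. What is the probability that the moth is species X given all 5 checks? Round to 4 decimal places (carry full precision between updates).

0.4823

After a behavioural cue='not observed': P(species X) = 0.4·0.6500 / (0.4·0.6500 + 0.75·0.3500) ≈ 0.4976
After a morphological trait='absent': P(species X) = 0.3·0.4976 / (0.3·0.4976 + 0.35·0.5024) ≈ 0.4592
After a behavioural cue='not observed': P(species X) = 0.4·0.4592 / (0.4·0.4592 + 0.75·0.5408) ≈ 0.3117
After a morphological trait='absent': P(species X) = 0.3·0.3117 / (0.3·0.3117 + 0.35·0.6883) ≈ 0.2796
After a behavioural cue='observed': P(species X) = 0.6·0.2796 / (0.6·0.2796 + 0.25·0.7204) ≈ 0.4823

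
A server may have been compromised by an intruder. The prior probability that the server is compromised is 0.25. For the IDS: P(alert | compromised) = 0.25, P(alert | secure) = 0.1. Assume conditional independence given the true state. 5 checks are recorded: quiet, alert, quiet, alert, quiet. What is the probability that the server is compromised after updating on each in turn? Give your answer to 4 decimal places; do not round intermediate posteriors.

0.5466

Each posterior becomes the prior for the next update.
After 'quiet': P(compromised) = 0.75·0.2500 / (0.75·0.2500 + 0.9·0.7500) ≈ 0.2174
After 'alert': P(compromised) = 0.25·0.2174 / (0.25·0.2174 + 0.1·0.7826) ≈ 0.4098
After 'quiet': P(compromised) = 0.75·0.4098 / (0.75·0.4098 + 0.9·0.5902) ≈ 0.3666
After 'alert': P(compromised) = 0.25·0.3666 / (0.25·0.3666 + 0.1·0.6334) ≈ 0.5913
After 'quiet': P(compromised) = 0.75·0.5913 / (0.75·0.5913 + 0.9·0.4087) ≈ 0.5466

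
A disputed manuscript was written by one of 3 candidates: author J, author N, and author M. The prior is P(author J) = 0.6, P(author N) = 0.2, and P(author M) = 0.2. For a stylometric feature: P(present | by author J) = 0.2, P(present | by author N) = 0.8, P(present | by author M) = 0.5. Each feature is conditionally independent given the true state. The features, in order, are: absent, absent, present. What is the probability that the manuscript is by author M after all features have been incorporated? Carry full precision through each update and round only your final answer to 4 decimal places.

Apply Bayes' rule sequentially, carrying P(author M) forward.
After 'absent': normaliser = 0.8·0.6000 + 0.2·0.2000 + 0.5·0.2000; P(author J) ≈ 0.7742, P(author N) ≈ 0.0645, P(author M) ≈ 0.1613
After 'absent': normaliser = 0.8·0.7742 + 0.2·0.0645 + 0.5·0.1613; P(author J) ≈ 0.8688, P(author N) ≈ 0.0181, P(author M) ≈ 0.1131
After 'present': normaliser = 0.2·0.8688 + 0.8·0.0181 + 0.5·0.1131; P(author J) ≈ 0.7098, P(author N) ≈ 0.0591, P(author M) ≈ 0.2311

0.2311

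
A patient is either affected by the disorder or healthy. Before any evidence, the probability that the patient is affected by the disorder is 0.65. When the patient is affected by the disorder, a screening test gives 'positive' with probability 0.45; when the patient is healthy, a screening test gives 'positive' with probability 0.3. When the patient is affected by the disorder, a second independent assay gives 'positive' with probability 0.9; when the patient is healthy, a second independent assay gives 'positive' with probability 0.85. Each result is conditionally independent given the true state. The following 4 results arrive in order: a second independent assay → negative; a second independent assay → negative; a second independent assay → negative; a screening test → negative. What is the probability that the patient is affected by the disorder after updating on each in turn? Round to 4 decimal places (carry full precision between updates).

0.3018

After a second independent assay='negative': P(affected) = 0.1·0.6500 / (0.1·0.6500 + 0.15·0.3500) ≈ 0.5532
After a second independent assay='negative': P(affected) = 0.1·0.5532 / (0.1·0.5532 + 0.15·0.4468) ≈ 0.4522
After a second independent assay='negative': P(affected) = 0.1·0.4522 / (0.1·0.4522 + 0.15·0.5478) ≈ 0.3549
After a screening test='negative': P(affected) = 0.55·0.3549 / (0.55·0.3549 + 0.7·0.6451) ≈ 0.3018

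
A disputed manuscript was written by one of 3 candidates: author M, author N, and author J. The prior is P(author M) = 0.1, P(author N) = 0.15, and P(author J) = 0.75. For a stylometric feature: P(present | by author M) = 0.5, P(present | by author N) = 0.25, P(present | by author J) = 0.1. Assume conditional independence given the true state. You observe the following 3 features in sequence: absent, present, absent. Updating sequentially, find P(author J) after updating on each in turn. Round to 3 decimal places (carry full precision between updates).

0.644

After 'absent': normaliser = 0.5·0.1000 + 0.75·0.1500 + 0.9·0.7500; P(author M) ≈ 0.0597, P(author N) ≈ 0.1343, P(author J) ≈ 0.8060
After 'present': normaliser = 0.5·0.0597 + 0.25·0.1343 + 0.1·0.8060; P(author M) ≈ 0.2073, P(author N) ≈ 0.2332, P(author J) ≈ 0.5596
After 'absent': normaliser = 0.5·0.2073 + 0.75·0.2332 + 0.9·0.5596; P(author M) ≈ 0.1325, P(author N) ≈ 0.2236, P(author J) ≈ 0.6439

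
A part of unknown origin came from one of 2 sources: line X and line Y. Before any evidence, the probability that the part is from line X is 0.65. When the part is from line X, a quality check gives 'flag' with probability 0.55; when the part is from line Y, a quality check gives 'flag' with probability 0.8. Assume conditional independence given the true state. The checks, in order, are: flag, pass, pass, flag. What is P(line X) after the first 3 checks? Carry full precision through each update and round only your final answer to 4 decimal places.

After 'flag': P(line X) = 0.55·0.6500 / (0.55·0.6500 + 0.8·0.3500) ≈ 0.5608
After 'pass': P(line X) = 0.45·0.5608 / (0.45·0.5608 + 0.2·0.4392) ≈ 0.7418
After 'pass': P(line X) = 0.45·0.7418 / (0.45·0.7418 + 0.2·0.2582) ≈ 0.8660

0.8660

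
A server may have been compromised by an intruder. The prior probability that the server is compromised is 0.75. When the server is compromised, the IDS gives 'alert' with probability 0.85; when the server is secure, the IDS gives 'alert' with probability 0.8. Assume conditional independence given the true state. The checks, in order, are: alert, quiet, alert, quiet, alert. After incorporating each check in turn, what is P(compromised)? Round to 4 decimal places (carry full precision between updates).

After 'alert': P(compromised) = 0.85·0.7500 / (0.85·0.7500 + 0.8·0.2500) ≈ 0.7612
After 'quiet': P(compromised) = 0.15·0.7612 / (0.15·0.7612 + 0.2·0.2388) ≈ 0.7051
After 'alert': P(compromised) = 0.85·0.7051 / (0.85·0.7051 + 0.8·0.2949) ≈ 0.7175
After 'quiet': P(compromised) = 0.15·0.7175 / (0.15·0.7175 + 0.2·0.2825) ≈ 0.6558
After 'alert': P(compromised) = 0.85·0.6558 / (0.85·0.6558 + 0.8·0.3442) ≈ 0.6693

0.6693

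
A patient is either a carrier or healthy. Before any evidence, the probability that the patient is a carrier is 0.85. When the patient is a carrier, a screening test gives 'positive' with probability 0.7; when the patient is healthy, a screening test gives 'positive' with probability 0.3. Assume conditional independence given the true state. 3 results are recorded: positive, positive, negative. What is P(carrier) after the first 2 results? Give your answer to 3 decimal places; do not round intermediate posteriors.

0.969

Each posterior becomes the prior for the next update.
After 'positive': P(carrier) = 0.7·0.8500 / (0.7·0.8500 + 0.3·0.1500) ≈ 0.9297
After 'positive': P(carrier) = 0.7·0.9297 / (0.7·0.9297 + 0.3·0.0703) ≈ 0.9686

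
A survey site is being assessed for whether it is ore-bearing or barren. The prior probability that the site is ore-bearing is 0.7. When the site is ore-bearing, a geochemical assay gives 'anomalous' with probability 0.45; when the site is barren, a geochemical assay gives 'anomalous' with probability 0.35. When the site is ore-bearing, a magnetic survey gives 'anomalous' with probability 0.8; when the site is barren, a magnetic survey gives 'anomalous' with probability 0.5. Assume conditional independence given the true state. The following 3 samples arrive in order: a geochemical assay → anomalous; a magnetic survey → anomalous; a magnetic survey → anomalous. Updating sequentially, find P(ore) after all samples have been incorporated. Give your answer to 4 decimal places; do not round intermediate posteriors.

0.8848

After a geochemical assay='anomalous': P(ore) = 0.45·0.7000 / (0.45·0.7000 + 0.35·0.3000) ≈ 0.7500
After a magnetic survey='anomalous': P(ore) = 0.8·0.7500 / (0.8·0.7500 + 0.5·0.2500) ≈ 0.8276
After a magnetic survey='anomalous': P(ore) = 0.8·0.8276 / (0.8·0.8276 + 0.5·0.1724) ≈ 0.8848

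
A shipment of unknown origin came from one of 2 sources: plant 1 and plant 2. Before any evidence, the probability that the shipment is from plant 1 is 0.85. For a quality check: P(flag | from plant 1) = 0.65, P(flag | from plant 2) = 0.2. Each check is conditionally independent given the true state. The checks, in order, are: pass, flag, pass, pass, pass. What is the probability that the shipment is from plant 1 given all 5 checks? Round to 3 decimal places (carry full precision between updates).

0.403

Apply Bayes' rule sequentially, carrying P(plant 1) forward.
After 'pass': P(plant 1) = 0.35·0.8500 / (0.35·0.8500 + 0.8·0.1500) ≈ 0.7126
After 'flag': P(plant 1) = 0.65·0.7126 / (0.65·0.7126 + 0.2·0.2874) ≈ 0.8896
After 'pass': P(plant 1) = 0.35·0.8896 / (0.35·0.8896 + 0.8·0.1104) ≈ 0.7790
After 'pass': P(plant 1) = 0.35·0.7790 / (0.35·0.7790 + 0.8·0.2210) ≈ 0.6066
After 'pass': P(plant 1) = 0.35·0.6066 / (0.35·0.6066 + 0.8·0.3934) ≈ 0.4029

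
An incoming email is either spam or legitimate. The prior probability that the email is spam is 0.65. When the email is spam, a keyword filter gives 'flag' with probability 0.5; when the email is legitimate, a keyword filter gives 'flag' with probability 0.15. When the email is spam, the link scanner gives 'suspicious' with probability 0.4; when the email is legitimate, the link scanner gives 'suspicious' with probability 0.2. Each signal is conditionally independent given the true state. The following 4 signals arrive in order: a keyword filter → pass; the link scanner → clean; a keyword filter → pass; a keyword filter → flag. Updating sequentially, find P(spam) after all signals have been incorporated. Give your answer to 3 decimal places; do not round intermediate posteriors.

0.616

After a keyword filter='pass': P(spam) = 0.5·0.6500 / (0.5·0.6500 + 0.85·0.3500) ≈ 0.5221
After the link scanner='clean': P(spam) = 0.6·0.5221 / (0.6·0.5221 + 0.8·0.4779) ≈ 0.4503
After a keyword filter='pass': P(spam) = 0.5·0.4503 / (0.5·0.4503 + 0.85·0.5497) ≈ 0.3252
After a keyword filter='flag': P(spam) = 0.5·0.3252 / (0.5·0.3252 + 0.15·0.6748) ≈ 0.6163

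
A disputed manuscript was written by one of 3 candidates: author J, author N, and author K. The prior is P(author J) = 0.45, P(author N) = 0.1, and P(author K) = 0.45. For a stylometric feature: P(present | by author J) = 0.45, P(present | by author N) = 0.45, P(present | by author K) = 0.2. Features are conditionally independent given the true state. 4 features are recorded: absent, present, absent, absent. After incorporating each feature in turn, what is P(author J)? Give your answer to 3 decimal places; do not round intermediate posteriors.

After 'absent': normaliser = 0.55·0.4500 + 0.55·0.1000 + 0.8·0.4500; P(author J) ≈ 0.3736, P(author N) ≈ 0.0830, P(author K) ≈ 0.5434
After 'present': normaliser = 0.45·0.3736 + 0.45·0.0830 + 0.2·0.5434; P(author J) ≈ 0.5351, P(author N) ≈ 0.1189, P(author K) ≈ 0.3459
After 'absent': normaliser = 0.55·0.5351 + 0.55·0.1189 + 0.8·0.3459; P(author J) ≈ 0.4624, P(author N) ≈ 0.1028, P(author K) ≈ 0.4348
After 'absent': normaliser = 0.55·0.4624 + 0.55·0.1028 + 0.8·0.4348; P(author J) ≈ 0.3861, P(author N) ≈ 0.0858, P(author K) ≈ 0.5281

0.386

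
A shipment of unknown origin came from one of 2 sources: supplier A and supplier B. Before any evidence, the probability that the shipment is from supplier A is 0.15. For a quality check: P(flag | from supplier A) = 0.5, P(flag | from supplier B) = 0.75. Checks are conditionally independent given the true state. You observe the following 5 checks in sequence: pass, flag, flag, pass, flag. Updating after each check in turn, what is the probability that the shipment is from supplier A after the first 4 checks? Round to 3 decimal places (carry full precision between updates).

0.239

After 'pass': P(supplier A) = 0.5·0.1500 / (0.5·0.1500 + 0.25·0.8500) ≈ 0.2609
After 'flag': P(supplier A) = 0.5·0.2609 / (0.5·0.2609 + 0.75·0.7391) ≈ 0.1905
After 'flag': P(supplier A) = 0.5·0.1905 / (0.5·0.1905 + 0.75·0.8095) ≈ 0.1356
After 'pass': P(supplier A) = 0.5·0.1356 / (0.5·0.1356 + 0.25·0.8644) ≈ 0.2388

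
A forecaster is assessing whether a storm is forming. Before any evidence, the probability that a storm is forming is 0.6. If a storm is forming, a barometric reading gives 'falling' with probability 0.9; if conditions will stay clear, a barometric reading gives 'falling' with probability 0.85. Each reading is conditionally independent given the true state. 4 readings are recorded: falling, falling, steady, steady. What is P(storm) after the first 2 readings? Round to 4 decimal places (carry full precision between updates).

0.6271

After 'falling': P(storm) = 0.9·0.6000 / (0.9·0.6000 + 0.85·0.4000) ≈ 0.6136
After 'falling': P(storm) = 0.9·0.6136 / (0.9·0.6136 + 0.85·0.3864) ≈ 0.6271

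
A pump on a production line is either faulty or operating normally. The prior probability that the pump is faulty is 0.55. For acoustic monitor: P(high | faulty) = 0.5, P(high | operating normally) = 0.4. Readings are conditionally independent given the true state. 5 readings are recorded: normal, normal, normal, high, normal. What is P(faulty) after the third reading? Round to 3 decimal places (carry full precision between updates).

0.414

After 'normal': P(faulty) = 0.5·0.5500 / (0.5·0.5500 + 0.6·0.4500) ≈ 0.5046
After 'normal': P(faulty) = 0.5·0.5046 / (0.5·0.5046 + 0.6·0.4954) ≈ 0.4591
After 'normal': P(faulty) = 0.5·0.4591 / (0.5·0.4591 + 0.6·0.5409) ≈ 0.4143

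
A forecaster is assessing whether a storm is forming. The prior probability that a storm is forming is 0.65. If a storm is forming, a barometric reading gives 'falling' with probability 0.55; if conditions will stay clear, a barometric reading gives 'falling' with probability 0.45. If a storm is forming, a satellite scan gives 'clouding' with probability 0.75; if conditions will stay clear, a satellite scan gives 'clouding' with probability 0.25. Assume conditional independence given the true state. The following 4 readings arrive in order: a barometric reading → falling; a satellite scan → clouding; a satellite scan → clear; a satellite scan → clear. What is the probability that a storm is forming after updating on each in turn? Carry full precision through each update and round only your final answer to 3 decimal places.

After a barometric reading='falling': P(storm) = 0.55·0.6500 / (0.55·0.6500 + 0.45·0.3500) ≈ 0.6942
After a satellite scan='clouding': P(storm) = 0.75·0.6942 / (0.75·0.6942 + 0.25·0.3058) ≈ 0.8720
After a satellite scan='clear': P(storm) = 0.25·0.8720 / (0.25·0.8720 + 0.75·0.1280) ≈ 0.6942
After a satellite scan='clear': P(storm) = 0.25·0.6942 / (0.25·0.6942 + 0.75·0.3058) ≈ 0.4307

0.431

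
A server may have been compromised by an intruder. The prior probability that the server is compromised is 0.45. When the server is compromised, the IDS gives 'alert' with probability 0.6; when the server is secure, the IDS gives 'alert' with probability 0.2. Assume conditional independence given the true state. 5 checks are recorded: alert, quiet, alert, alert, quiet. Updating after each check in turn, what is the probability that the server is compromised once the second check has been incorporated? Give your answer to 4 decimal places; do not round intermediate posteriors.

After 'alert': P(compromised) = 0.6·0.4500 / (0.6·0.4500 + 0.2·0.5500) ≈ 0.7105
After 'quiet': P(compromised) = 0.4·0.7105 / (0.4·0.7105 + 0.8·0.2895) ≈ 0.5510

0.5510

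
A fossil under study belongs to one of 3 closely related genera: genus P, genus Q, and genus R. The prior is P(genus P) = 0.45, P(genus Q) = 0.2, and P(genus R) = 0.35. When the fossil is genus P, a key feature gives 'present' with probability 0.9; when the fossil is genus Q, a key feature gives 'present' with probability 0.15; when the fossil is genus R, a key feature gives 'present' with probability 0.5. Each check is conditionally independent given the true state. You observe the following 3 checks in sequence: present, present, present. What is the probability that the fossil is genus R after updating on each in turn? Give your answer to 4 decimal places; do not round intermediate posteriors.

0.1175

Each posterior becomes the prior for the next update.
After 'present': normaliser = 0.9·0.4500 + 0.15·0.2000 + 0.5·0.3500; P(genus P) ≈ 0.6639, P(genus Q) ≈ 0.0492, P(genus R) ≈ 0.2869
After 'present': normaliser = 0.9·0.6639 + 0.15·0.0492 + 0.5·0.2869; P(genus P) ≈ 0.7985, P(genus Q) ≈ 0.0099, P(genus R) ≈ 0.1917
After 'present': normaliser = 0.9·0.7985 + 0.15·0.0099 + 0.5·0.1917; P(genus P) ≈ 0.8807, P(genus Q) ≈ 0.0018, P(genus R) ≈ 0.1175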